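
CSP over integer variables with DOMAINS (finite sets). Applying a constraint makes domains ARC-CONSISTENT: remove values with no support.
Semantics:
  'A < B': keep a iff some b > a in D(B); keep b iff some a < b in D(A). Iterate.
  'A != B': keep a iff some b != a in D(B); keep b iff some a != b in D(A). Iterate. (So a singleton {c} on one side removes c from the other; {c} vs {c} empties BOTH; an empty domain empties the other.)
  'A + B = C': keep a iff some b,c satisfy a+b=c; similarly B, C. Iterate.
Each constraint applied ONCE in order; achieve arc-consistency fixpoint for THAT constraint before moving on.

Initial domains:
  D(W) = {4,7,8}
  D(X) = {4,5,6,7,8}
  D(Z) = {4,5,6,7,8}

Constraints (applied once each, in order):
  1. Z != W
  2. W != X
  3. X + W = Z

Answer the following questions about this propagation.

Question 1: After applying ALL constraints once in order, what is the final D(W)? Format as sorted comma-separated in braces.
Answer: {4}

Derivation:
Constraint 1 (Z != W) on D(Z)={4,5,6,7,8} D(W)={4,7,8}: no change
Constraint 2 (W != X) on D(W)={4,7,8} D(X)={4,5,6,7,8}: no change
Constraint 3 (X + W = Z) on D(X)={4,5,6,7,8} D(W)={4,7,8} D(Z)={4,5,6,7,8}: X {4,5,6,7,8}->{4}; W {4,7,8}->{4}; Z {4,5,6,7,8}->{8}
So after all 3 constraints: D(W) = {4}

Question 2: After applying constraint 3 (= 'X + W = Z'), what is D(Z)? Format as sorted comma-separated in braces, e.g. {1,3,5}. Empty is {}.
Constraint 1 (Z != W) on D(Z)={4,5,6,7,8} D(W)={4,7,8}: no change
Constraint 2 (W != X) on D(W)={4,7,8} D(X)={4,5,6,7,8}: no change
Constraint 3 (X + W = Z) on D(X)={4,5,6,7,8} D(W)={4,7,8} D(Z)={4,5,6,7,8}: X {4,5,6,7,8}->{4}; W {4,7,8}->{4}; Z {4,5,6,7,8}->{8}
So after constraint 3: D(Z) = {8}

Answer: {8}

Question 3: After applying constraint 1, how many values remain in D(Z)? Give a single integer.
Constraint 1 (Z != W) on D(Z)={4,5,6,7,8} D(W)={4,7,8}: no change
So after constraint 1: D(Z)={4,5,6,7,8}, size = 5

Answer: 5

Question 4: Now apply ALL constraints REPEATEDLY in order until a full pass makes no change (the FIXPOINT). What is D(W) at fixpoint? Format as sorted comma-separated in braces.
pass 0 (initial): D(W)={4,7,8}
pass 1: W {4,7,8}->{4}; X {4,5,6,7,8}->{4}; Z {4,5,6,7,8}->{8}
pass 2: W {4}->{}; X {4}->{}; Z {8}->{}
pass 3: no change
Fixpoint after 3 passes: D(W) = {}

Answer: {}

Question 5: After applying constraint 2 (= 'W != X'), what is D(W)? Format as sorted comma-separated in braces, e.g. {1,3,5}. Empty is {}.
Constraint 1 (Z != W) on D(Z)={4,5,6,7,8} D(W)={4,7,8}: no change
Constraint 2 (W != X) on D(W)={4,7,8} D(X)={4,5,6,7,8}: no change
So after constraint 2: D(W) = {4,7,8}

Answer: {4,7,8}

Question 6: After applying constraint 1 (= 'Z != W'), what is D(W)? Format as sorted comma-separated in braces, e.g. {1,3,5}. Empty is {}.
Constraint 1 (Z != W) on D(Z)={4,5,6,7,8} D(W)={4,7,8}: no change
So after constraint 1: D(W) = {4,7,8}

Answer: {4,7,8}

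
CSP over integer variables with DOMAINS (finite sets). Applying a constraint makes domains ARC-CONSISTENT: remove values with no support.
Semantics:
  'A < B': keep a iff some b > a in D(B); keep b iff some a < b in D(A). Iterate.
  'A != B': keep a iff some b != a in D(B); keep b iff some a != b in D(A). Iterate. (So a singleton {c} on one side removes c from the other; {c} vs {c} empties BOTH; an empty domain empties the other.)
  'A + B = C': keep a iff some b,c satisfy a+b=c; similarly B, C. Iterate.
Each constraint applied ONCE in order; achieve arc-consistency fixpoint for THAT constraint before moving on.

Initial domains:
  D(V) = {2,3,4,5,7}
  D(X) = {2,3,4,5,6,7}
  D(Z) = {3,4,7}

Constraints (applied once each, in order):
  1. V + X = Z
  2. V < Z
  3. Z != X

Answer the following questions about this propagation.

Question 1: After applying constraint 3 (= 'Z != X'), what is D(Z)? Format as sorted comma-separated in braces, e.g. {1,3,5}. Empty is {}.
Constraint 1 (V + X = Z) on D(V)={2,3,4,5,7} D(X)={2,3,4,5,6,7} D(Z)={3,4,7}: V {2,3,4,5,7}->{2,3,4,5}; X {2,3,4,5,6,7}->{2,3,4,5}; Z {3,4,7}->{4,7}
Constraint 2 (V < Z) on D(V)={2,3,4,5} D(Z)={4,7}: no change
Constraint 3 (Z != X) on D(Z)={4,7} D(X)={2,3,4,5}: no change
So after constraint 3: D(Z) = {4,7}

Answer: {4,7}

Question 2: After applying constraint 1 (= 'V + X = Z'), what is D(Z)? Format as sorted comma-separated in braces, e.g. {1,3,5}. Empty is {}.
Answer: {4,7}

Derivation:
Constraint 1 (V + X = Z) on D(V)={2,3,4,5,7} D(X)={2,3,4,5,6,7} D(Z)={3,4,7}: V {2,3,4,5,7}->{2,3,4,5}; X {2,3,4,5,6,7}->{2,3,4,5}; Z {3,4,7}->{4,7}
So after constraint 1: D(Z) = {4,7}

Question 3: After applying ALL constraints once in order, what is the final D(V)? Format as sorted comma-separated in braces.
Answer: {2,3,4,5}

Derivation:
Constraint 1 (V + X = Z) on D(V)={2,3,4,5,7} D(X)={2,3,4,5,6,7} D(Z)={3,4,7}: V {2,3,4,5,7}->{2,3,4,5}; X {2,3,4,5,6,7}->{2,3,4,5}; Z {3,4,7}->{4,7}
Constraint 2 (V < Z) on D(V)={2,3,4,5} D(Z)={4,7}: no change
Constraint 3 (Z != X) on D(Z)={4,7} D(X)={2,3,4,5}: no change
So after all 3 constraints: D(V) = {2,3,4,5}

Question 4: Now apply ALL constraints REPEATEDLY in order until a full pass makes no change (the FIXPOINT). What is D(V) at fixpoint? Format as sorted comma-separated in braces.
pass 0 (initial): D(V)={2,3,4,5,7}
pass 1: V {2,3,4,5,7}->{2,3,4,5}; X {2,3,4,5,6,7}->{2,3,4,5}; Z {3,4,7}->{4,7}
pass 2: no change
Fixpoint after 2 passes: D(V) = {2,3,4,5}

Answer: {2,3,4,5}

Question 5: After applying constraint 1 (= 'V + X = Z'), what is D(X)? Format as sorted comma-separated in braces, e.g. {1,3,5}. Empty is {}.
Constraint 1 (V + X = Z) on D(V)={2,3,4,5,7} D(X)={2,3,4,5,6,7} D(Z)={3,4,7}: V {2,3,4,5,7}->{2,3,4,5}; X {2,3,4,5,6,7}->{2,3,4,5}; Z {3,4,7}->{4,7}
So after constraint 1: D(X) = {2,3,4,5}

Answer: {2,3,4,5}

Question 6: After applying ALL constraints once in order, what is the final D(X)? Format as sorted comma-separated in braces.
Constraint 1 (V + X = Z) on D(V)={2,3,4,5,7} D(X)={2,3,4,5,6,7} D(Z)={3,4,7}: V {2,3,4,5,7}->{2,3,4,5}; X {2,3,4,5,6,7}->{2,3,4,5}; Z {3,4,7}->{4,7}
Constraint 2 (V < Z) on D(V)={2,3,4,5} D(Z)={4,7}: no change
Constraint 3 (Z != X) on D(Z)={4,7} D(X)={2,3,4,5}: no change
So after all 3 constraints: D(X) = {2,3,4,5}

Answer: {2,3,4,5}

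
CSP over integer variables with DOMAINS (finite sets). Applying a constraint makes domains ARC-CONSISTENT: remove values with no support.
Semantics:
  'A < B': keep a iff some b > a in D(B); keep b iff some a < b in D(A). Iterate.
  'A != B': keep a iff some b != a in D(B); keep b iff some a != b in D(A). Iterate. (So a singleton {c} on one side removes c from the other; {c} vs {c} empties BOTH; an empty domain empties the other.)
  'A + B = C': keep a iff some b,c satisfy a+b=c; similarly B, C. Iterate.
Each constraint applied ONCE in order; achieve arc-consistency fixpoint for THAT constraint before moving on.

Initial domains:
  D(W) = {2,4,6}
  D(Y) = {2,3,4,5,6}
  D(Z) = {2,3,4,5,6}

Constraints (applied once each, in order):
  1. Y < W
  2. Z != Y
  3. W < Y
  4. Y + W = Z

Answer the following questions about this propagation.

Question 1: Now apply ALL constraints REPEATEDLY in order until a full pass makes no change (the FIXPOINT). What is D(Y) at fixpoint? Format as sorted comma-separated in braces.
pass 0 (initial): D(Y)={2,3,4,5,6}
pass 1: W {2,4,6}->{}; Y {2,3,4,5,6}->{}; Z {2,3,4,5,6}->{}
pass 2: no change
Fixpoint after 2 passes: D(Y) = {}

Answer: {}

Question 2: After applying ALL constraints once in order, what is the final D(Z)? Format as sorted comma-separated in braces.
Constraint 1 (Y < W) on D(Y)={2,3,4,5,6} D(W)={2,4,6}: Y {2,3,4,5,6}->{2,3,4,5}; W {2,4,6}->{4,6}
Constraint 2 (Z != Y) on D(Z)={2,3,4,5,6} D(Y)={2,3,4,5}: no change
Constraint 3 (W < Y) on D(W)={4,6} D(Y)={2,3,4,5}: W {4,6}->{4}; Y {2,3,4,5}->{5}
Constraint 4 (Y + W = Z) on D(Y)={5} D(W)={4} D(Z)={2,3,4,5,6}: Y {5}->{}; W {4}->{}; Z {2,3,4,5,6}->{}
So after all 4 constraints: D(Z) = {}

Answer: {}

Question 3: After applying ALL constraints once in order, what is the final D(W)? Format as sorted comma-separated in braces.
Constraint 1 (Y < W) on D(Y)={2,3,4,5,6} D(W)={2,4,6}: Y {2,3,4,5,6}->{2,3,4,5}; W {2,4,6}->{4,6}
Constraint 2 (Z != Y) on D(Z)={2,3,4,5,6} D(Y)={2,3,4,5}: no change
Constraint 3 (W < Y) on D(W)={4,6} D(Y)={2,3,4,5}: W {4,6}->{4}; Y {2,3,4,5}->{5}
Constraint 4 (Y + W = Z) on D(Y)={5} D(W)={4} D(Z)={2,3,4,5,6}: Y {5}->{}; W {4}->{}; Z {2,3,4,5,6}->{}
So after all 4 constraints: D(W) = {}

Answer: {}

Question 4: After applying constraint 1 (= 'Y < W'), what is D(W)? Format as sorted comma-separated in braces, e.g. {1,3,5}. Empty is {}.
Constraint 1 (Y < W) on D(Y)={2,3,4,5,6} D(W)={2,4,6}: Y {2,3,4,5,6}->{2,3,4,5}; W {2,4,6}->{4,6}
So after constraint 1: D(W) = {4,6}

Answer: {4,6}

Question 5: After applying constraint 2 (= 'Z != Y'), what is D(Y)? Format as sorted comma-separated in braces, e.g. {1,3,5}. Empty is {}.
Constraint 1 (Y < W) on D(Y)={2,3,4,5,6} D(W)={2,4,6}: Y {2,3,4,5,6}->{2,3,4,5}; W {2,4,6}->{4,6}
Constraint 2 (Z != Y) on D(Z)={2,3,4,5,6} D(Y)={2,3,4,5}: no change
So after constraint 2: D(Y) = {2,3,4,5}

Answer: {2,3,4,5}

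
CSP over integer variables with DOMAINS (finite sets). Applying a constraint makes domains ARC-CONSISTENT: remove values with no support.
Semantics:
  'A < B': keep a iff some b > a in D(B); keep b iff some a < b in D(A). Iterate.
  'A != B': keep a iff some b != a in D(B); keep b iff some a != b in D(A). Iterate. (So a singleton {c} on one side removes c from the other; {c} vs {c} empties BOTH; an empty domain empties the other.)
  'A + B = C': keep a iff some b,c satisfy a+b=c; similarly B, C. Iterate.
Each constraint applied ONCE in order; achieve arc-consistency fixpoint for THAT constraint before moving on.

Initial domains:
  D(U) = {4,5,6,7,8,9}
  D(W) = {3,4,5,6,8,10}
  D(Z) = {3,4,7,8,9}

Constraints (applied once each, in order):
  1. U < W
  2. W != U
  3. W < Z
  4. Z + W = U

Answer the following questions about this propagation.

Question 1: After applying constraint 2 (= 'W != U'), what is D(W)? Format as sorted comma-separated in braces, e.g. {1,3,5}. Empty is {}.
Answer: {5,6,8,10}

Derivation:
Constraint 1 (U < W) on D(U)={4,5,6,7,8,9} D(W)={3,4,5,6,8,10}: W {3,4,5,6,8,10}->{5,6,8,10}
Constraint 2 (W != U) on D(W)={5,6,8,10} D(U)={4,5,6,7,8,9}: no change
So after constraint 2: D(W) = {5,6,8,10}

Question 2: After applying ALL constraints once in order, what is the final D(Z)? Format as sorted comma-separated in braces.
Answer: {}

Derivation:
Constraint 1 (U < W) on D(U)={4,5,6,7,8,9} D(W)={3,4,5,6,8,10}: W {3,4,5,6,8,10}->{5,6,8,10}
Constraint 2 (W != U) on D(W)={5,6,8,10} D(U)={4,5,6,7,8,9}: no change
Constraint 3 (W < Z) on D(W)={5,6,8,10} D(Z)={3,4,7,8,9}: W {5,6,8,10}->{5,6,8}; Z {3,4,7,8,9}->{7,8,9}
Constraint 4 (Z + W = U) on D(Z)={7,8,9} D(W)={5,6,8} D(U)={4,5,6,7,8,9}: Z {7,8,9}->{}; W {5,6,8}->{}; U {4,5,6,7,8,9}->{}
So after all 4 constraints: D(Z) = {}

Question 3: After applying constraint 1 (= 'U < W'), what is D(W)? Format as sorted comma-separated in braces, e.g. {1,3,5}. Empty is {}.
Answer: {5,6,8,10}

Derivation:
Constraint 1 (U < W) on D(U)={4,5,6,7,8,9} D(W)={3,4,5,6,8,10}: W {3,4,5,6,8,10}->{5,6,8,10}
So after constraint 1: D(W) = {5,6,8,10}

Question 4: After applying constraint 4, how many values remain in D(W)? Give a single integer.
Constraint 1 (U < W) on D(U)={4,5,6,7,8,9} D(W)={3,4,5,6,8,10}: W {3,4,5,6,8,10}->{5,6,8,10}
Constraint 2 (W != U) on D(W)={5,6,8,10} D(U)={4,5,6,7,8,9}: no change
Constraint 3 (W < Z) on D(W)={5,6,8,10} D(Z)={3,4,7,8,9}: W {5,6,8,10}->{5,6,8}; Z {3,4,7,8,9}->{7,8,9}
Constraint 4 (Z + W = U) on D(Z)={7,8,9} D(W)={5,6,8} D(U)={4,5,6,7,8,9}: Z {7,8,9}->{}; W {5,6,8}->{}; U {4,5,6,7,8,9}->{}
So after constraint 4: D(W)={}, size = 0

Answer: 0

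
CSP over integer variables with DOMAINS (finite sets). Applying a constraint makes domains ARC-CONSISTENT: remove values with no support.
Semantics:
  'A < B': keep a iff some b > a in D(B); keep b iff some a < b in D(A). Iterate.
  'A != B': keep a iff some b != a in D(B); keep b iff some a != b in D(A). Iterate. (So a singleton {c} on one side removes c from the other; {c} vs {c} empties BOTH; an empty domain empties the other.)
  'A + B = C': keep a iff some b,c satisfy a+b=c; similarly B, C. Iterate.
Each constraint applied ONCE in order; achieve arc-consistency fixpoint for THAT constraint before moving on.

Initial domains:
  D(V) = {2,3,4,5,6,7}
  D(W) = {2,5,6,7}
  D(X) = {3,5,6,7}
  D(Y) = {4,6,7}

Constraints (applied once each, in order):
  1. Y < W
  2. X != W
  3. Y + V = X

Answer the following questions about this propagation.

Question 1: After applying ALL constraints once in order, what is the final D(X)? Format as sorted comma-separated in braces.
Answer: {6,7}

Derivation:
Constraint 1 (Y < W) on D(Y)={4,6,7} D(W)={2,5,6,7}: Y {4,6,7}->{4,6}; W {2,5,6,7}->{5,6,7}
Constraint 2 (X != W) on D(X)={3,5,6,7} D(W)={5,6,7}: no change
Constraint 3 (Y + V = X) on D(Y)={4,6} D(V)={2,3,4,5,6,7} D(X)={3,5,6,7}: Y {4,6}->{4}; V {2,3,4,5,6,7}->{2,3}; X {3,5,6,7}->{6,7}
So after all 3 constraints: D(X) = {6,7}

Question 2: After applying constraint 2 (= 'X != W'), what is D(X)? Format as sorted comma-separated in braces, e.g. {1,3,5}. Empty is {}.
Answer: {3,5,6,7}

Derivation:
Constraint 1 (Y < W) on D(Y)={4,6,7} D(W)={2,5,6,7}: Y {4,6,7}->{4,6}; W {2,5,6,7}->{5,6,7}
Constraint 2 (X != W) on D(X)={3,5,6,7} D(W)={5,6,7}: no change
So after constraint 2: D(X) = {3,5,6,7}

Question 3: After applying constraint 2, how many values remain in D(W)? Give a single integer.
Answer: 3

Derivation:
Constraint 1 (Y < W) on D(Y)={4,6,7} D(W)={2,5,6,7}: Y {4,6,7}->{4,6}; W {2,5,6,7}->{5,6,7}
Constraint 2 (X != W) on D(X)={3,5,6,7} D(W)={5,6,7}: no change
So after constraint 2: D(W)={5,6,7}, size = 3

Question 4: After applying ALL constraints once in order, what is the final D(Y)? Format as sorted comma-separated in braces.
Answer: {4}

Derivation:
Constraint 1 (Y < W) on D(Y)={4,6,7} D(W)={2,5,6,7}: Y {4,6,7}->{4,6}; W {2,5,6,7}->{5,6,7}
Constraint 2 (X != W) on D(X)={3,5,6,7} D(W)={5,6,7}: no change
Constraint 3 (Y + V = X) on D(Y)={4,6} D(V)={2,3,4,5,6,7} D(X)={3,5,6,7}: Y {4,6}->{4}; V {2,3,4,5,6,7}->{2,3}; X {3,5,6,7}->{6,7}
So after all 3 constraints: D(Y) = {4}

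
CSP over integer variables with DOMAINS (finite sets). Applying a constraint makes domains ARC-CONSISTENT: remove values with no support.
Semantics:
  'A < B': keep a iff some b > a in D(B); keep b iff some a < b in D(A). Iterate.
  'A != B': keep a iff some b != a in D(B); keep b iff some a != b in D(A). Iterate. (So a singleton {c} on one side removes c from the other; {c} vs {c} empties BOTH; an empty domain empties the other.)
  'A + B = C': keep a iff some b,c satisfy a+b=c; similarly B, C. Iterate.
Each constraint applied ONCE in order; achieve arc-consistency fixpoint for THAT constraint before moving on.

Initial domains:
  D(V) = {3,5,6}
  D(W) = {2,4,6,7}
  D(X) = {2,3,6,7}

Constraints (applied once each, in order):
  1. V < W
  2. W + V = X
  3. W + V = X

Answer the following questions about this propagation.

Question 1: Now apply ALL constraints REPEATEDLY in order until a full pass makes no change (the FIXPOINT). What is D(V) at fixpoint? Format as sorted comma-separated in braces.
pass 0 (initial): D(V)={3,5,6}
pass 1: V {3,5,6}->{3}; W {2,4,6,7}->{4}; X {2,3,6,7}->{7}
pass 2: no change
Fixpoint after 2 passes: D(V) = {3}

Answer: {3}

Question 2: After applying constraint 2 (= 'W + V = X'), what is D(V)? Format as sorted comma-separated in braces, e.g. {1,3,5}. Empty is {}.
Answer: {3}

Derivation:
Constraint 1 (V < W) on D(V)={3,5,6} D(W)={2,4,6,7}: W {2,4,6,7}->{4,6,7}
Constraint 2 (W + V = X) on D(W)={4,6,7} D(V)={3,5,6} D(X)={2,3,6,7}: W {4,6,7}->{4}; V {3,5,6}->{3}; X {2,3,6,7}->{7}
So after constraint 2: D(V) = {3}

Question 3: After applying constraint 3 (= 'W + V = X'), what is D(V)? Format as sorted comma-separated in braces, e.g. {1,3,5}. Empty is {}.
Constraint 1 (V < W) on D(V)={3,5,6} D(W)={2,4,6,7}: W {2,4,6,7}->{4,6,7}
Constraint 2 (W + V = X) on D(W)={4,6,7} D(V)={3,5,6} D(X)={2,3,6,7}: W {4,6,7}->{4}; V {3,5,6}->{3}; X {2,3,6,7}->{7}
Constraint 3 (W + V = X) on D(W)={4} D(V)={3} D(X)={7}: no change
So after constraint 3: D(V) = {3}

Answer: {3}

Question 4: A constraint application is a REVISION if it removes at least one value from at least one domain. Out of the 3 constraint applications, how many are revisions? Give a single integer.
Constraint 1 (V < W) on D(V)={3,5,6} D(W)={2,4,6,7}: W {2,4,6,7}->{4,6,7} => REVISION
Constraint 2 (W + V = X) on D(W)={4,6,7} D(V)={3,5,6} D(X)={2,3,6,7}: W {4,6,7}->{4}; V {3,5,6}->{3}; X {2,3,6,7}->{7} => REVISION
Constraint 3 (W + V = X) on D(W)={4} D(V)={3} D(X)={7}: no change => not a revision
Total revisions = 2

Answer: 2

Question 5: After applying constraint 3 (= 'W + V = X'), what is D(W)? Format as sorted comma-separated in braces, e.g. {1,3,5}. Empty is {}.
Answer: {4}

Derivation:
Constraint 1 (V < W) on D(V)={3,5,6} D(W)={2,4,6,7}: W {2,4,6,7}->{4,6,7}
Constraint 2 (W + V = X) on D(W)={4,6,7} D(V)={3,5,6} D(X)={2,3,6,7}: W {4,6,7}->{4}; V {3,5,6}->{3}; X {2,3,6,7}->{7}
Constraint 3 (W + V = X) on D(W)={4} D(V)={3} D(X)={7}: no change
So after constraint 3: D(W) = {4}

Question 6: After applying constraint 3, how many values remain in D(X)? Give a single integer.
Answer: 1

Derivation:
Constraint 1 (V < W) on D(V)={3,5,6} D(W)={2,4,6,7}: W {2,4,6,7}->{4,6,7}
Constraint 2 (W + V = X) on D(W)={4,6,7} D(V)={3,5,6} D(X)={2,3,6,7}: W {4,6,7}->{4}; V {3,5,6}->{3}; X {2,3,6,7}->{7}
Constraint 3 (W + V = X) on D(W)={4} D(V)={3} D(X)={7}: no change
So after constraint 3: D(X)={7}, size = 1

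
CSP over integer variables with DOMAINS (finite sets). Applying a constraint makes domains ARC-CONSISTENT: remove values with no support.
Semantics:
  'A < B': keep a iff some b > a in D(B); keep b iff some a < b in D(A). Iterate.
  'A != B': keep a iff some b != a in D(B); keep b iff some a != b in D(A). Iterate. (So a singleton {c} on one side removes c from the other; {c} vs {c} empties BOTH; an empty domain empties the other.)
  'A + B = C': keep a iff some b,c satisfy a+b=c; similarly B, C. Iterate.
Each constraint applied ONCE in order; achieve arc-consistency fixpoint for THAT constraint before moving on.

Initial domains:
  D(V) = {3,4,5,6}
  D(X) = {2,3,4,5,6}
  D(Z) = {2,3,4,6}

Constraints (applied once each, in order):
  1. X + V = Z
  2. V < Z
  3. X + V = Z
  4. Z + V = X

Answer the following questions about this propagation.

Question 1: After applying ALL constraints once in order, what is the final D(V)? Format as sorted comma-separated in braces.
Constraint 1 (X + V = Z) on D(X)={2,3,4,5,6} D(V)={3,4,5,6} D(Z)={2,3,4,6}: X {2,3,4,5,6}->{2,3}; V {3,4,5,6}->{3,4}; Z {2,3,4,6}->{6}
Constraint 2 (V < Z) on D(V)={3,4} D(Z)={6}: no change
Constraint 3 (X + V = Z) on D(X)={2,3} D(V)={3,4} D(Z)={6}: no change
Constraint 4 (Z + V = X) on D(Z)={6} D(V)={3,4} D(X)={2,3}: Z {6}->{}; V {3,4}->{}; X {2,3}->{}
So after all 4 constraints: D(V) = {}

Answer: {}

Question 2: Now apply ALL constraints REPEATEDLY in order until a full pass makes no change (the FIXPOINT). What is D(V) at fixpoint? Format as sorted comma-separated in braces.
pass 0 (initial): D(V)={3,4,5,6}
pass 1: V {3,4,5,6}->{}; X {2,3,4,5,6}->{}; Z {2,3,4,6}->{}
pass 2: no change
Fixpoint after 2 passes: D(V) = {}

Answer: {}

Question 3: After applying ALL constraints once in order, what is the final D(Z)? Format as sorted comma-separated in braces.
Constraint 1 (X + V = Z) on D(X)={2,3,4,5,6} D(V)={3,4,5,6} D(Z)={2,3,4,6}: X {2,3,4,5,6}->{2,3}; V {3,4,5,6}->{3,4}; Z {2,3,4,6}->{6}
Constraint 2 (V < Z) on D(V)={3,4} D(Z)={6}: no change
Constraint 3 (X + V = Z) on D(X)={2,3} D(V)={3,4} D(Z)={6}: no change
Constraint 4 (Z + V = X) on D(Z)={6} D(V)={3,4} D(X)={2,3}: Z {6}->{}; V {3,4}->{}; X {2,3}->{}
So after all 4 constraints: D(Z) = {}

Answer: {}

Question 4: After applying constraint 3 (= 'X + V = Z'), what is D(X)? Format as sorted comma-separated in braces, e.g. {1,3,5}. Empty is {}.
Constraint 1 (X + V = Z) on D(X)={2,3,4,5,6} D(V)={3,4,5,6} D(Z)={2,3,4,6}: X {2,3,4,5,6}->{2,3}; V {3,4,5,6}->{3,4}; Z {2,3,4,6}->{6}
Constraint 2 (V < Z) on D(V)={3,4} D(Z)={6}: no change
Constraint 3 (X + V = Z) on D(X)={2,3} D(V)={3,4} D(Z)={6}: no change
So after constraint 3: D(X) = {2,3}

Answer: {2,3}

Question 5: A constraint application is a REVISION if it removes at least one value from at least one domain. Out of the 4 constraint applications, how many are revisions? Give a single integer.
Answer: 2

Derivation:
Constraint 1 (X + V = Z) on D(X)={2,3,4,5,6} D(V)={3,4,5,6} D(Z)={2,3,4,6}: X {2,3,4,5,6}->{2,3}; V {3,4,5,6}->{3,4}; Z {2,3,4,6}->{6} => REVISION
Constraint 2 (V < Z) on D(V)={3,4} D(Z)={6}: no change => not a revision
Constraint 3 (X + V = Z) on D(X)={2,3} D(V)={3,4} D(Z)={6}: no change => not a revision
Constraint 4 (Z + V = X) on D(Z)={6} D(V)={3,4} D(X)={2,3}: Z {6}->{}; V {3,4}->{}; X {2,3}->{} => REVISION
Total revisions = 2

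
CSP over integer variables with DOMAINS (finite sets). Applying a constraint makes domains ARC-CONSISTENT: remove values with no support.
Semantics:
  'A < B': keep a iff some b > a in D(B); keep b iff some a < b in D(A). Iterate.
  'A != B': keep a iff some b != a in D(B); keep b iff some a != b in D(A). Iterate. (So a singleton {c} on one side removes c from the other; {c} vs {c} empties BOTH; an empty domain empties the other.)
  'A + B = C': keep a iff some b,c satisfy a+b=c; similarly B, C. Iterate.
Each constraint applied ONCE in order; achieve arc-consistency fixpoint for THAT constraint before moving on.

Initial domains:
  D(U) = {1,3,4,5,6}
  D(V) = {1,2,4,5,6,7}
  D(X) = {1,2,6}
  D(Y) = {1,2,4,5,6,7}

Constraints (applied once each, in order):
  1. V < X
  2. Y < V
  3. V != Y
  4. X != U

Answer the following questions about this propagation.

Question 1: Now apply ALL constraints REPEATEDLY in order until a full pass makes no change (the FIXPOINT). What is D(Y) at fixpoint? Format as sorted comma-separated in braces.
Answer: {1,2,4}

Derivation:
pass 0 (initial): D(Y)={1,2,4,5,6,7}
pass 1: V {1,2,4,5,6,7}->{2,4,5}; X {1,2,6}->{2,6}; Y {1,2,4,5,6,7}->{1,2,4}
pass 2: U {1,3,4,5,6}->{1,3,4,5}; X {2,6}->{6}
pass 3: no change
Fixpoint after 3 passes: D(Y) = {1,2,4}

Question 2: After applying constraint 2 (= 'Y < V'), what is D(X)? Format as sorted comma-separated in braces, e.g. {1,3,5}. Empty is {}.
Answer: {2,6}

Derivation:
Constraint 1 (V < X) on D(V)={1,2,4,5,6,7} D(X)={1,2,6}: V {1,2,4,5,6,7}->{1,2,4,5}; X {1,2,6}->{2,6}
Constraint 2 (Y < V) on D(Y)={1,2,4,5,6,7} D(V)={1,2,4,5}: Y {1,2,4,5,6,7}->{1,2,4}; V {1,2,4,5}->{2,4,5}
So after constraint 2: D(X) = {2,6}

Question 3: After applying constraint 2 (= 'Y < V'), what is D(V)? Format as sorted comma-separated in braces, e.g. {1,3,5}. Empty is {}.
Answer: {2,4,5}

Derivation:
Constraint 1 (V < X) on D(V)={1,2,4,5,6,7} D(X)={1,2,6}: V {1,2,4,5,6,7}->{1,2,4,5}; X {1,2,6}->{2,6}
Constraint 2 (Y < V) on D(Y)={1,2,4,5,6,7} D(V)={1,2,4,5}: Y {1,2,4,5,6,7}->{1,2,4}; V {1,2,4,5}->{2,4,5}
So after constraint 2: D(V) = {2,4,5}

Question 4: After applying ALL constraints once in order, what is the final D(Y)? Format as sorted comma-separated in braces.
Constraint 1 (V < X) on D(V)={1,2,4,5,6,7} D(X)={1,2,6}: V {1,2,4,5,6,7}->{1,2,4,5}; X {1,2,6}->{2,6}
Constraint 2 (Y < V) on D(Y)={1,2,4,5,6,7} D(V)={1,2,4,5}: Y {1,2,4,5,6,7}->{1,2,4}; V {1,2,4,5}->{2,4,5}
Constraint 3 (V != Y) on D(V)={2,4,5} D(Y)={1,2,4}: no change
Constraint 4 (X != U) on D(X)={2,6} D(U)={1,3,4,5,6}: no change
So after all 4 constraints: D(Y) = {1,2,4}

Answer: {1,2,4}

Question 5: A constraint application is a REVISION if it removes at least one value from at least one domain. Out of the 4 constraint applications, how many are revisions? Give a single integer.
Constraint 1 (V < X) on D(V)={1,2,4,5,6,7} D(X)={1,2,6}: V {1,2,4,5,6,7}->{1,2,4,5}; X {1,2,6}->{2,6} => REVISION
Constraint 2 (Y < V) on D(Y)={1,2,4,5,6,7} D(V)={1,2,4,5}: Y {1,2,4,5,6,7}->{1,2,4}; V {1,2,4,5}->{2,4,5} => REVISION
Constraint 3 (V != Y) on D(V)={2,4,5} D(Y)={1,2,4}: no change => not a revision
Constraint 4 (X != U) on D(X)={2,6} D(U)={1,3,4,5,6}: no change => not a revision
Total revisions = 2

Answer: 2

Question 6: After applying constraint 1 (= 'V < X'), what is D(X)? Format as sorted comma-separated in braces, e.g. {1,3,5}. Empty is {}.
Answer: {2,6}

Derivation:
Constraint 1 (V < X) on D(V)={1,2,4,5,6,7} D(X)={1,2,6}: V {1,2,4,5,6,7}->{1,2,4,5}; X {1,2,6}->{2,6}
So after constraint 1: D(X) = {2,6}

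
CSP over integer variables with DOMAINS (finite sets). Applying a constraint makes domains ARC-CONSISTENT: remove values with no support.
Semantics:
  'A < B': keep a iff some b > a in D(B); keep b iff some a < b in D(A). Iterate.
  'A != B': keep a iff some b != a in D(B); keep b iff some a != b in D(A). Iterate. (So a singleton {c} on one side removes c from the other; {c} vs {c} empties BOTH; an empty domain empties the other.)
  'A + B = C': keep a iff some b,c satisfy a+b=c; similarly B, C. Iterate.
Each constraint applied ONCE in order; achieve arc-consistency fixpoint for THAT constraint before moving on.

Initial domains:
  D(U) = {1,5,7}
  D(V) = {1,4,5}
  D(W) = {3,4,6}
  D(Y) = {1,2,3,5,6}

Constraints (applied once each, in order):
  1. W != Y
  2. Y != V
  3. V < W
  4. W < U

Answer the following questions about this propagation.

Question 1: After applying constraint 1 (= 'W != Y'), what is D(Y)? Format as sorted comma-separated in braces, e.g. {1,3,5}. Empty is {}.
Constraint 1 (W != Y) on D(W)={3,4,6} D(Y)={1,2,3,5,6}: no change
So after constraint 1: D(Y) = {1,2,3,5,6}

Answer: {1,2,3,5,6}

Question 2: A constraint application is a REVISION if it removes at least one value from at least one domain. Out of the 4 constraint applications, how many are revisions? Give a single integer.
Answer: 1

Derivation:
Constraint 1 (W != Y) on D(W)={3,4,6} D(Y)={1,2,3,5,6}: no change => not a revision
Constraint 2 (Y != V) on D(Y)={1,2,3,5,6} D(V)={1,4,5}: no change => not a revision
Constraint 3 (V < W) on D(V)={1,4,5} D(W)={3,4,6}: no change => not a revision
Constraint 4 (W < U) on D(W)={3,4,6} D(U)={1,5,7}: U {1,5,7}->{5,7} => REVISION
Total revisions = 1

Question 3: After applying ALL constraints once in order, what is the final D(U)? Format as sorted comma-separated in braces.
Constraint 1 (W != Y) on D(W)={3,4,6} D(Y)={1,2,3,5,6}: no change
Constraint 2 (Y != V) on D(Y)={1,2,3,5,6} D(V)={1,4,5}: no change
Constraint 3 (V < W) on D(V)={1,4,5} D(W)={3,4,6}: no change
Constraint 4 (W < U) on D(W)={3,4,6} D(U)={1,5,7}: U {1,5,7}->{5,7}
So after all 4 constraints: D(U) = {5,7}

Answer: {5,7}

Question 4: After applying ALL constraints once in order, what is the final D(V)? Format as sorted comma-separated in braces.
Constraint 1 (W != Y) on D(W)={3,4,6} D(Y)={1,2,3,5,6}: no change
Constraint 2 (Y != V) on D(Y)={1,2,3,5,6} D(V)={1,4,5}: no change
Constraint 3 (V < W) on D(V)={1,4,5} D(W)={3,4,6}: no change
Constraint 4 (W < U) on D(W)={3,4,6} D(U)={1,5,7}: U {1,5,7}->{5,7}
So after all 4 constraints: D(V) = {1,4,5}

Answer: {1,4,5}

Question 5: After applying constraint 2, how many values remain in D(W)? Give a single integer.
Constraint 1 (W != Y) on D(W)={3,4,6} D(Y)={1,2,3,5,6}: no change
Constraint 2 (Y != V) on D(Y)={1,2,3,5,6} D(V)={1,4,5}: no change
So after constraint 2: D(W)={3,4,6}, size = 3

Answer: 3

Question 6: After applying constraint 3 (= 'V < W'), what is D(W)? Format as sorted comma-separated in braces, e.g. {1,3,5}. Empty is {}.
Constraint 1 (W != Y) on D(W)={3,4,6} D(Y)={1,2,3,5,6}: no change
Constraint 2 (Y != V) on D(Y)={1,2,3,5,6} D(V)={1,4,5}: no change
Constraint 3 (V < W) on D(V)={1,4,5} D(W)={3,4,6}: no change
So after constraint 3: D(W) = {3,4,6}

Answer: {3,4,6}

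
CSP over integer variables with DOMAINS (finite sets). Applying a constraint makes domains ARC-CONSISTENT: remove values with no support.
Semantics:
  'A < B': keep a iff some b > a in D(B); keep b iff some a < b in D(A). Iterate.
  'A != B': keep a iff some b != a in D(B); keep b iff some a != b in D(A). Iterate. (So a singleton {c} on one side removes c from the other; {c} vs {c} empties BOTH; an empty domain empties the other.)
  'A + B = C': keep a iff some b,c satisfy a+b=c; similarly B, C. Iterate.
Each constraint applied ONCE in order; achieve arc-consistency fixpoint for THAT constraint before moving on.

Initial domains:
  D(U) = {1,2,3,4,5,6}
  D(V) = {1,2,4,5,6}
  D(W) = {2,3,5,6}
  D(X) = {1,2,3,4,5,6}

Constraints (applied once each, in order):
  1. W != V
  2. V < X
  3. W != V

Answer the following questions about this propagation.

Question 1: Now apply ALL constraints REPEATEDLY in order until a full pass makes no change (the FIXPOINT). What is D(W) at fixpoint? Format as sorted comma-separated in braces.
Answer: {2,3,5,6}

Derivation:
pass 0 (initial): D(W)={2,3,5,6}
pass 1: V {1,2,4,5,6}->{1,2,4,5}; X {1,2,3,4,5,6}->{2,3,4,5,6}
pass 2: no change
Fixpoint after 2 passes: D(W) = {2,3,5,6}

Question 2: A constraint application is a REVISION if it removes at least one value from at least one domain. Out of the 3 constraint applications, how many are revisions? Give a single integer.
Answer: 1

Derivation:
Constraint 1 (W != V) on D(W)={2,3,5,6} D(V)={1,2,4,5,6}: no change => not a revision
Constraint 2 (V < X) on D(V)={1,2,4,5,6} D(X)={1,2,3,4,5,6}: V {1,2,4,5,6}->{1,2,4,5}; X {1,2,3,4,5,6}->{2,3,4,5,6} => REVISION
Constraint 3 (W != V) on D(W)={2,3,5,6} D(V)={1,2,4,5}: no change => not a revision
Total revisions = 1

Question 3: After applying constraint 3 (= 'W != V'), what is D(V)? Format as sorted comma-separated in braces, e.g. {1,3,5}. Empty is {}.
Constraint 1 (W != V) on D(W)={2,3,5,6} D(V)={1,2,4,5,6}: no change
Constraint 2 (V < X) on D(V)={1,2,4,5,6} D(X)={1,2,3,4,5,6}: V {1,2,4,5,6}->{1,2,4,5}; X {1,2,3,4,5,6}->{2,3,4,5,6}
Constraint 3 (W != V) on D(W)={2,3,5,6} D(V)={1,2,4,5}: no change
So after constraint 3: D(V) = {1,2,4,5}

Answer: {1,2,4,5}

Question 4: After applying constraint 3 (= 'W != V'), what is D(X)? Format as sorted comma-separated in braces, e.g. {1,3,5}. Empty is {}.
Constraint 1 (W != V) on D(W)={2,3,5,6} D(V)={1,2,4,5,6}: no change
Constraint 2 (V < X) on D(V)={1,2,4,5,6} D(X)={1,2,3,4,5,6}: V {1,2,4,5,6}->{1,2,4,5}; X {1,2,3,4,5,6}->{2,3,4,5,6}
Constraint 3 (W != V) on D(W)={2,3,5,6} D(V)={1,2,4,5}: no change
So after constraint 3: D(X) = {2,3,4,5,6}

Answer: {2,3,4,5,6}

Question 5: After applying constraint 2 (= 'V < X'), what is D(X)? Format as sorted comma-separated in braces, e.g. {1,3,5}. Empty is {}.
Answer: {2,3,4,5,6}

Derivation:
Constraint 1 (W != V) on D(W)={2,3,5,6} D(V)={1,2,4,5,6}: no change
Constraint 2 (V < X) on D(V)={1,2,4,5,6} D(X)={1,2,3,4,5,6}: V {1,2,4,5,6}->{1,2,4,5}; X {1,2,3,4,5,6}->{2,3,4,5,6}
So after constraint 2: D(X) = {2,3,4,5,6}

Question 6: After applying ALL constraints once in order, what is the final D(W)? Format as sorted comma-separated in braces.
Constraint 1 (W != V) on D(W)={2,3,5,6} D(V)={1,2,4,5,6}: no change
Constraint 2 (V < X) on D(V)={1,2,4,5,6} D(X)={1,2,3,4,5,6}: V {1,2,4,5,6}->{1,2,4,5}; X {1,2,3,4,5,6}->{2,3,4,5,6}
Constraint 3 (W != V) on D(W)={2,3,5,6} D(V)={1,2,4,5}: no change
So after all 3 constraints: D(W) = {2,3,5,6}

Answer: {2,3,5,6}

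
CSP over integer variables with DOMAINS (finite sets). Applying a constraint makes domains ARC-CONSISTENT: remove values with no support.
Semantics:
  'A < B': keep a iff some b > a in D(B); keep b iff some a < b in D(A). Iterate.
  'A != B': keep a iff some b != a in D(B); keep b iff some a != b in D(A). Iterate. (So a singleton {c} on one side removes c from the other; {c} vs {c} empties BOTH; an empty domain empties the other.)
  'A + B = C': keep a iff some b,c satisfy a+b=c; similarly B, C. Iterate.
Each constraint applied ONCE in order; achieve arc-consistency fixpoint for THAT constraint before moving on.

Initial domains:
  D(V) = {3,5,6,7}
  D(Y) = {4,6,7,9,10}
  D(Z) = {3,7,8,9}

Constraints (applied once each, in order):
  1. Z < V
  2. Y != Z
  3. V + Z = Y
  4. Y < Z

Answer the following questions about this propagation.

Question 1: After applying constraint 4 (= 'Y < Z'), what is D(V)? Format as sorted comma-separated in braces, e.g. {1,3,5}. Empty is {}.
Constraint 1 (Z < V) on D(Z)={3,7,8,9} D(V)={3,5,6,7}: Z {3,7,8,9}->{3}; V {3,5,6,7}->{5,6,7}
Constraint 2 (Y != Z) on D(Y)={4,6,7,9,10} D(Z)={3}: no change
Constraint 3 (V + Z = Y) on D(V)={5,6,7} D(Z)={3} D(Y)={4,6,7,9,10}: V {5,6,7}->{6,7}; Y {4,6,7,9,10}->{9,10}
Constraint 4 (Y < Z) on D(Y)={9,10} D(Z)={3}: Y {9,10}->{}; Z {3}->{}
So after constraint 4: D(V) = {6,7}

Answer: {6,7}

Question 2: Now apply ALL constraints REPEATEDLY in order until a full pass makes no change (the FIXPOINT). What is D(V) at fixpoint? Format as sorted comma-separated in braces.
pass 0 (initial): D(V)={3,5,6,7}
pass 1: V {3,5,6,7}->{6,7}; Y {4,6,7,9,10}->{}; Z {3,7,8,9}->{}
pass 2: V {6,7}->{}
pass 3: no change
Fixpoint after 3 passes: D(V) = {}

Answer: {}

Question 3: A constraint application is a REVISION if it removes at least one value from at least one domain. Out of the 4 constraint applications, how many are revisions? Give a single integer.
Constraint 1 (Z < V) on D(Z)={3,7,8,9} D(V)={3,5,6,7}: Z {3,7,8,9}->{3}; V {3,5,6,7}->{5,6,7} => REVISION
Constraint 2 (Y != Z) on D(Y)={4,6,7,9,10} D(Z)={3}: no change => not a revision
Constraint 3 (V + Z = Y) on D(V)={5,6,7} D(Z)={3} D(Y)={4,6,7,9,10}: V {5,6,7}->{6,7}; Y {4,6,7,9,10}->{9,10} => REVISION
Constraint 4 (Y < Z) on D(Y)={9,10} D(Z)={3}: Y {9,10}->{}; Z {3}->{} => REVISION
Total revisions = 3

Answer: 3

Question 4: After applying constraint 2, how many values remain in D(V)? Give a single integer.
Answer: 3

Derivation:
Constraint 1 (Z < V) on D(Z)={3,7,8,9} D(V)={3,5,6,7}: Z {3,7,8,9}->{3}; V {3,5,6,7}->{5,6,7}
Constraint 2 (Y != Z) on D(Y)={4,6,7,9,10} D(Z)={3}: no change
So after constraint 2: D(V)={5,6,7}, size = 3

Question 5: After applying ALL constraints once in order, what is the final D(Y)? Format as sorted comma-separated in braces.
Constraint 1 (Z < V) on D(Z)={3,7,8,9} D(V)={3,5,6,7}: Z {3,7,8,9}->{3}; V {3,5,6,7}->{5,6,7}
Constraint 2 (Y != Z) on D(Y)={4,6,7,9,10} D(Z)={3}: no change
Constraint 3 (V + Z = Y) on D(V)={5,6,7} D(Z)={3} D(Y)={4,6,7,9,10}: V {5,6,7}->{6,7}; Y {4,6,7,9,10}->{9,10}
Constraint 4 (Y < Z) on D(Y)={9,10} D(Z)={3}: Y {9,10}->{}; Z {3}->{}
So after all 4 constraints: D(Y) = {}

Answer: {}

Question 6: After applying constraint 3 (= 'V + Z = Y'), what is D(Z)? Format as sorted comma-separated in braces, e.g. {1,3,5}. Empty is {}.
Constraint 1 (Z < V) on D(Z)={3,7,8,9} D(V)={3,5,6,7}: Z {3,7,8,9}->{3}; V {3,5,6,7}->{5,6,7}
Constraint 2 (Y != Z) on D(Y)={4,6,7,9,10} D(Z)={3}: no change
Constraint 3 (V + Z = Y) on D(V)={5,6,7} D(Z)={3} D(Y)={4,6,7,9,10}: V {5,6,7}->{6,7}; Y {4,6,7,9,10}->{9,10}
So after constraint 3: D(Z) = {3}

Answer: {3}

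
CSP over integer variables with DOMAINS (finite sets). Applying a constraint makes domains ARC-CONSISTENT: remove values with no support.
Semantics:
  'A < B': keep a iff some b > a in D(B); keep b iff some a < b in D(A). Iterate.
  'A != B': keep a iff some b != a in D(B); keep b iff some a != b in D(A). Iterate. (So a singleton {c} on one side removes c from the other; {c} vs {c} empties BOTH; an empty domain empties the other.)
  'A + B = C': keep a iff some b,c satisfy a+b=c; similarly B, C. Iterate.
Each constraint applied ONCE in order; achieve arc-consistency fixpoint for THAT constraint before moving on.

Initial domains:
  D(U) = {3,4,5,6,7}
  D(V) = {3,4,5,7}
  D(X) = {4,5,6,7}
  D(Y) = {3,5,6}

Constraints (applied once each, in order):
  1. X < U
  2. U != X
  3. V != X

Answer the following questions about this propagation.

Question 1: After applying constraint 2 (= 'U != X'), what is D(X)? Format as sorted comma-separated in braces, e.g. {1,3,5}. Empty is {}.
Answer: {4,5,6}

Derivation:
Constraint 1 (X < U) on D(X)={4,5,6,7} D(U)={3,4,5,6,7}: X {4,5,6,7}->{4,5,6}; U {3,4,5,6,7}->{5,6,7}
Constraint 2 (U != X) on D(U)={5,6,7} D(X)={4,5,6}: no change
So after constraint 2: D(X) = {4,5,6}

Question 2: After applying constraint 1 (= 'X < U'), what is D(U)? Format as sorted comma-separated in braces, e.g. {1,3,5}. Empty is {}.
Constraint 1 (X < U) on D(X)={4,5,6,7} D(U)={3,4,5,6,7}: X {4,5,6,7}->{4,5,6}; U {3,4,5,6,7}->{5,6,7}
So after constraint 1: D(U) = {5,6,7}

Answer: {5,6,7}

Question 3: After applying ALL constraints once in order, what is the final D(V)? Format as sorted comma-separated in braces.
Answer: {3,4,5,7}

Derivation:
Constraint 1 (X < U) on D(X)={4,5,6,7} D(U)={3,4,5,6,7}: X {4,5,6,7}->{4,5,6}; U {3,4,5,6,7}->{5,6,7}
Constraint 2 (U != X) on D(U)={5,6,7} D(X)={4,5,6}: no change
Constraint 3 (V != X) on D(V)={3,4,5,7} D(X)={4,5,6}: no change
So after all 3 constraints: D(V) = {3,4,5,7}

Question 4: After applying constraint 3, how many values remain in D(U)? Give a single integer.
Answer: 3

Derivation:
Constraint 1 (X < U) on D(X)={4,5,6,7} D(U)={3,4,5,6,7}: X {4,5,6,7}->{4,5,6}; U {3,4,5,6,7}->{5,6,7}
Constraint 2 (U != X) on D(U)={5,6,7} D(X)={4,5,6}: no change
Constraint 3 (V != X) on D(V)={3,4,5,7} D(X)={4,5,6}: no change
So after constraint 3: D(U)={5,6,7}, size = 3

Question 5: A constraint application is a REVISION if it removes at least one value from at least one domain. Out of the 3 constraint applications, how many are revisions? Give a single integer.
Constraint 1 (X < U) on D(X)={4,5,6,7} D(U)={3,4,5,6,7}: X {4,5,6,7}->{4,5,6}; U {3,4,5,6,7}->{5,6,7} => REVISION
Constraint 2 (U != X) on D(U)={5,6,7} D(X)={4,5,6}: no change => not a revision
Constraint 3 (V != X) on D(V)={3,4,5,7} D(X)={4,5,6}: no change => not a revision
Total revisions = 1

Answer: 1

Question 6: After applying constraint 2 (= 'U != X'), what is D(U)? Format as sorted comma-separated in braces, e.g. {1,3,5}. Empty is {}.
Answer: {5,6,7}

Derivation:
Constraint 1 (X < U) on D(X)={4,5,6,7} D(U)={3,4,5,6,7}: X {4,5,6,7}->{4,5,6}; U {3,4,5,6,7}->{5,6,7}
Constraint 2 (U != X) on D(U)={5,6,7} D(X)={4,5,6}: no change
So after constraint 2: D(U) = {5,6,7}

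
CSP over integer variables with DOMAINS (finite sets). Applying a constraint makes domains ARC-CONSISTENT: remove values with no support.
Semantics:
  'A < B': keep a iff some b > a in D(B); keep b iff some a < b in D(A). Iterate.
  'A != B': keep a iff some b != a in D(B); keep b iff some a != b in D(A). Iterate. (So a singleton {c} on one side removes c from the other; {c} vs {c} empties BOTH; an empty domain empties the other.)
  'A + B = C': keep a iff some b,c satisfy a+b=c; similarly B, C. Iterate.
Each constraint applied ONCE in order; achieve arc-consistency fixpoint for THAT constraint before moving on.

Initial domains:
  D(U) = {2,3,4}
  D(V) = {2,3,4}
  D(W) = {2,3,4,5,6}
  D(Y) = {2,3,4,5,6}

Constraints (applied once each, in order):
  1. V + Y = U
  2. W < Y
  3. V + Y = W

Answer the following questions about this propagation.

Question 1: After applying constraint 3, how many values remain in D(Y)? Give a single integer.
Answer: 0

Derivation:
Constraint 1 (V + Y = U) on D(V)={2,3,4} D(Y)={2,3,4,5,6} D(U)={2,3,4}: V {2,3,4}->{2}; Y {2,3,4,5,6}->{2}; U {2,3,4}->{4}
Constraint 2 (W < Y) on D(W)={2,3,4,5,6} D(Y)={2}: W {2,3,4,5,6}->{}; Y {2}->{}
Constraint 3 (V + Y = W) on D(V)={2} D(Y)={} D(W)={}: V {2}->{}
So after constraint 3: D(Y)={}, size = 0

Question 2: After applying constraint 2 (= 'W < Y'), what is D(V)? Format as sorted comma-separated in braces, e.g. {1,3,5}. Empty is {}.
Answer: {2}

Derivation:
Constraint 1 (V + Y = U) on D(V)={2,3,4} D(Y)={2,3,4,5,6} D(U)={2,3,4}: V {2,3,4}->{2}; Y {2,3,4,5,6}->{2}; U {2,3,4}->{4}
Constraint 2 (W < Y) on D(W)={2,3,4,5,6} D(Y)={2}: W {2,3,4,5,6}->{}; Y {2}->{}
So after constraint 2: D(V) = {2}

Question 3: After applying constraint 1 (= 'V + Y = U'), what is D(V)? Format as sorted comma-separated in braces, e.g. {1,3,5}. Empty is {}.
Answer: {2}

Derivation:
Constraint 1 (V + Y = U) on D(V)={2,3,4} D(Y)={2,3,4,5,6} D(U)={2,3,4}: V {2,3,4}->{2}; Y {2,3,4,5,6}->{2}; U {2,3,4}->{4}
So after constraint 1: D(V) = {2}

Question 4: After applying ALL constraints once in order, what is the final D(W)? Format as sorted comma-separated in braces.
Answer: {}

Derivation:
Constraint 1 (V + Y = U) on D(V)={2,3,4} D(Y)={2,3,4,5,6} D(U)={2,3,4}: V {2,3,4}->{2}; Y {2,3,4,5,6}->{2}; U {2,3,4}->{4}
Constraint 2 (W < Y) on D(W)={2,3,4,5,6} D(Y)={2}: W {2,3,4,5,6}->{}; Y {2}->{}
Constraint 3 (V + Y = W) on D(V)={2} D(Y)={} D(W)={}: V {2}->{}
So after all 3 constraints: D(W) = {}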